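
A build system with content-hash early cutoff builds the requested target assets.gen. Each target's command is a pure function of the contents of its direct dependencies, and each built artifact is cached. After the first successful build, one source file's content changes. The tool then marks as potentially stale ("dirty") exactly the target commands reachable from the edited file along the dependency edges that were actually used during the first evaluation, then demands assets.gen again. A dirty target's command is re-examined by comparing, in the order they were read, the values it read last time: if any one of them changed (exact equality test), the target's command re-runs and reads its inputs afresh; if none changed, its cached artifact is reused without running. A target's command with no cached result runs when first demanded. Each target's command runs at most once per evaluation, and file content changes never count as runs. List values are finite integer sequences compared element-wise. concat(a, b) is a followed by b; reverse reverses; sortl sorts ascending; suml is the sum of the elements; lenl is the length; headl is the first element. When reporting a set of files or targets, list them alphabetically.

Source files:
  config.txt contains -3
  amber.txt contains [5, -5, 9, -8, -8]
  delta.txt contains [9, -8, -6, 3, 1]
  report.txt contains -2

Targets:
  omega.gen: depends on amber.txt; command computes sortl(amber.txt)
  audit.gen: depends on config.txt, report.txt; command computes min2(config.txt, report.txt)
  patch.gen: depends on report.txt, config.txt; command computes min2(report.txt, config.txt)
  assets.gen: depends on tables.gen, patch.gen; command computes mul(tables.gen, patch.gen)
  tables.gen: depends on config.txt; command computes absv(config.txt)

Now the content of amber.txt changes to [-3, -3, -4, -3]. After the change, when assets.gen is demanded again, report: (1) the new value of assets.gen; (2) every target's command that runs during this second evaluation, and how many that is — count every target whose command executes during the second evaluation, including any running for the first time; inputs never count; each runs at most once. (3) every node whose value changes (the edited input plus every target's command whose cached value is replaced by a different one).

New value of assets.gen: -9.
Target commands that run: none — 0 in total.
Values that change: amber.txt.
Key observation: amber.txt is never demanded by the output, so the edit triggers no recomputation at all.

First evaluation (everything demanded from the output):
  patch.gen = min2(-2, -3) = -3
  tables.gen = absv(-3) = 3
  assets.gen = mul(3, -3) = -9

Propagation after the edit:
  amber.txt feeds no computation that the output demands — nothing is marked dirty and nothing runs.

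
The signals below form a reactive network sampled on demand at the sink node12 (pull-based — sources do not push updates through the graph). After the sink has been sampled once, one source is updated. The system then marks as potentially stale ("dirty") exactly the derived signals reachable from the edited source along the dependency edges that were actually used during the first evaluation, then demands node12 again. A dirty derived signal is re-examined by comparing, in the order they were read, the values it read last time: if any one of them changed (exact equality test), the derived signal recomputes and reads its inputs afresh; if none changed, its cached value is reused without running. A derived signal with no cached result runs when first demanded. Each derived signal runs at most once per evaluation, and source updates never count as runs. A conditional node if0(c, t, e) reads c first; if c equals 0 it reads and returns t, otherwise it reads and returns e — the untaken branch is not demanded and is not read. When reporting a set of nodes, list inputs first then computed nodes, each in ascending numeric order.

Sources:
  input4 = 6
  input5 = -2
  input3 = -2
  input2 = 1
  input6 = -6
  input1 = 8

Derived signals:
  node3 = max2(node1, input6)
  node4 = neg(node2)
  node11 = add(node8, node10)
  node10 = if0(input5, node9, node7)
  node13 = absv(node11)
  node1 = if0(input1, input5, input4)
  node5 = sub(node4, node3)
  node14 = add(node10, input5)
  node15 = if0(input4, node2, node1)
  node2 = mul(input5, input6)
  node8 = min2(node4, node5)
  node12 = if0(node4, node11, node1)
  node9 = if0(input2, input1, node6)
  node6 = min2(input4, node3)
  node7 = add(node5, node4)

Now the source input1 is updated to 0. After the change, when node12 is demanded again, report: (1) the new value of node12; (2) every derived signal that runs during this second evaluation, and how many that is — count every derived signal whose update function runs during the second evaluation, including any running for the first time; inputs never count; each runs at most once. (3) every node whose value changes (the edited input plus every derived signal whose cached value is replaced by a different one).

Initial pass — values computed on the first demand:
  node1 = if0(input1=8 -> else branch input4) = 6
  node2 = mul(-2, -6) = 12
  node4 = neg(12) = -12
  node12 = if0(node4=-12 -> else branch node1) = 6

Second demand — change propagation:
  node1: re-runs because input1 8->0; new result -2.
  node12: re-runs because node1 6->-2; new result -2.

node12 now evaluates to -2.
Run set: node1, node12 (2 run).
Changed values: input1, node1, node12.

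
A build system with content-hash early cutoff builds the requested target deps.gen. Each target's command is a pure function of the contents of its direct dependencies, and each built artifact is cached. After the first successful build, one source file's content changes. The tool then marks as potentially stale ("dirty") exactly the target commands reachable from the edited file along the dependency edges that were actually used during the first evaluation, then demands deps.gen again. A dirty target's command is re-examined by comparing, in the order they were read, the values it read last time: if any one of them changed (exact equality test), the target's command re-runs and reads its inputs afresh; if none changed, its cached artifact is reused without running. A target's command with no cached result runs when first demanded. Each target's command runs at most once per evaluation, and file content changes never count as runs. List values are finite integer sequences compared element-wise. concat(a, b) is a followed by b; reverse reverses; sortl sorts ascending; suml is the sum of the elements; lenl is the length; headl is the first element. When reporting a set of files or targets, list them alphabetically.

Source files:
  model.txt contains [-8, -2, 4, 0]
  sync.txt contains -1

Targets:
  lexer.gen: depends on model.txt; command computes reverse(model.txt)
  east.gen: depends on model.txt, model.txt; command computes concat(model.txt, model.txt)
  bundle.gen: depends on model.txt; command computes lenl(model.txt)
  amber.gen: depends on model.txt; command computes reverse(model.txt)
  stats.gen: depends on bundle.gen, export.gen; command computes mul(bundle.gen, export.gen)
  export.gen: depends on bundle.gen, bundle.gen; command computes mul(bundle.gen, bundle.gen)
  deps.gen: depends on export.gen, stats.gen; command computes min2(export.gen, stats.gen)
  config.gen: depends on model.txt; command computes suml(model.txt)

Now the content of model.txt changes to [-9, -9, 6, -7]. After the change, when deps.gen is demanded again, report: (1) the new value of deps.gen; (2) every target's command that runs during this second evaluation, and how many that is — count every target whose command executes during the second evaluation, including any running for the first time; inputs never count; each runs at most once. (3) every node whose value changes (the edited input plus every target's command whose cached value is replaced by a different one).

New value of deps.gen: 16.
Target commands that run: bundle.gen — 1 in total.
Values that change: model.txt.
Key observation: the change is absorbed at bundle.gen — it re-runs but produces the same value, and the output's value is unchanged.

First evaluation (everything demanded from the output):
  bundle.gen = lenl([-8, -2, 4, 0]) = 4
  export.gen = mul(4, 4) = 16
  stats.gen = mul(4, 16) = 64
  deps.gen = min2(16, 64) = 16

Propagation after the edit:
  bundle.gen: runs — model.txt [-8, -2, 4, 0]->[-9, -9, 6, -7]; result 4 (same value as before).
  export.gen: checked — values it read are unchanged (bundle.gen unchanged, bundle.gen unchanged); reused cached 16 without running.
  stats.gen: checked — values it read are unchanged (bundle.gen unchanged, export.gen unchanged); reused cached 64 without running.
  deps.gen: checked — values it read are unchanged (export.gen unchanged, stats.gen unchanged); reused cached 16 without running.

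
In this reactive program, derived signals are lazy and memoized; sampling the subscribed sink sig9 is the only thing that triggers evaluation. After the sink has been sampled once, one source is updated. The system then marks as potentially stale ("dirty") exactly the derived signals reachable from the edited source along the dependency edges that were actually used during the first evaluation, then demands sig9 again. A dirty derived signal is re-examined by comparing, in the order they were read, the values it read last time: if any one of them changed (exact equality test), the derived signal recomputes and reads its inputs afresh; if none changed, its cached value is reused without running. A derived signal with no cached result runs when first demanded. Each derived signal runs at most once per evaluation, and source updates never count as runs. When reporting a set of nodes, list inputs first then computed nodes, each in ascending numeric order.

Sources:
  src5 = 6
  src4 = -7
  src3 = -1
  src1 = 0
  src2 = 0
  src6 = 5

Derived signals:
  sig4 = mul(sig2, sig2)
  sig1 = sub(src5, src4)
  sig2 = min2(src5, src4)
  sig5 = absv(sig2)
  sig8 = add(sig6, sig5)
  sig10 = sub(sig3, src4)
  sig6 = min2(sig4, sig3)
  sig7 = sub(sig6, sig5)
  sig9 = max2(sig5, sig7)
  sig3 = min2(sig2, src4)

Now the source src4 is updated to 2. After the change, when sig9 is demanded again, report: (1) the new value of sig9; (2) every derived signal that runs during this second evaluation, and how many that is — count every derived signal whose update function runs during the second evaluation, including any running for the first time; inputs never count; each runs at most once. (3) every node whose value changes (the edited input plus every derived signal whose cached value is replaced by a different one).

First demand of the output computes:
  sig2 = min2(6, -7) = -7
  sig3 = min2(-7, -7) = -7
  sig4 = mul(-7, -7) = 49
  sig5 = absv(-7) = 7
  sig6 = min2(49, -7) = -7
  sig7 = sub(-7, 7) = -14
  sig9 = max2(7, -14) = 7

After the edit, cleaning proceeds:
  sig2: a read changed (src4 -7->2) — executes, giving 2.
  sig3: a read changed (sig2 -7->2; src4 -7->2) — executes, giving 2.
  sig4: a read changed (sig2 -7->2; sig2 -7->2) — executes, giving 4.
  sig5: a read changed (sig2 -7->2) — executes, giving 2.
  sig6: a read changed (sig4 49->4; sig3 -7->2) — executes, giving 2.
  sig7: a read changed (sig6 -7->2; sig5 7->2) — executes, giving 0.
  sig9: a read changed (sig5 7->2; sig7 -14->0) — executes, giving 2.

Demanding sig9 again yields 2.
7 derived signals run: sig2, sig3, sig4, sig5, sig6, sig7, sig9.
The nodes whose values change: src4, sig2, sig3, sig4, sig5, sig6, sig7, sig9.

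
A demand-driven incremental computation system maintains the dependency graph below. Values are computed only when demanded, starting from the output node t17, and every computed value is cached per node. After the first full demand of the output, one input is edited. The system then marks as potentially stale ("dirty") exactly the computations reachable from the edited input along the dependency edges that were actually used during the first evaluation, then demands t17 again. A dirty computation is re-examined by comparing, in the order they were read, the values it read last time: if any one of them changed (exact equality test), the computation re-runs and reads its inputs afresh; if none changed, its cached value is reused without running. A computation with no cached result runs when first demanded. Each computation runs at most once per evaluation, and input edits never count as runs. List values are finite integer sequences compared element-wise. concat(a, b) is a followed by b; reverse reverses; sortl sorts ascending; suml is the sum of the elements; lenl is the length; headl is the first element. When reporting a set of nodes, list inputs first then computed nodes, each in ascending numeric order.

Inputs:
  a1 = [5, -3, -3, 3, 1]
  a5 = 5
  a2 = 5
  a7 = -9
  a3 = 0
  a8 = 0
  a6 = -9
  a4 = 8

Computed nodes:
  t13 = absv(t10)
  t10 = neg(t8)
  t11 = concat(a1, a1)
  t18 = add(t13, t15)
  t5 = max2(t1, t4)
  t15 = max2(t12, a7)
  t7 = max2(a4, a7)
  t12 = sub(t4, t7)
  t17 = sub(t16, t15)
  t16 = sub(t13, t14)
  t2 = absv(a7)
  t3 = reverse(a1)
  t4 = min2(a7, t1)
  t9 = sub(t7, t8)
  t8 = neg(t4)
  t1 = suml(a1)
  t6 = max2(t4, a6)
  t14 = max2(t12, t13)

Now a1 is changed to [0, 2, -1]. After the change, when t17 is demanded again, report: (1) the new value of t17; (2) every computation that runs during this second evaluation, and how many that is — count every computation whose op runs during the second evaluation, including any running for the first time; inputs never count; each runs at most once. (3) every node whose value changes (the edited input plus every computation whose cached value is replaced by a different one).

New value of t17: 9.
Computations that run: t1, t4 — 2 in total.
Values that change: a1, t1.
Key observation: the change is absorbed at t4 — it re-runs but produces the same value, and the output's value is unchanged.

First evaluation (everything demanded from the output):
  t1 = suml([5, -3, -3, 3, 1]) = 3
  t4 = min2(-9, 3) = -9
  t7 = max2(8, -9) = 8
  t8 = neg(-9) = 9
  t10 = neg(9) = -9
  t12 = sub(-9, 8) = -17
  t13 = absv(-9) = 9
  t14 = max2(-17, 9) = 9
  t15 = max2(-17, -9) = -9
  t16 = sub(9, 9) = 0
  t17 = sub(0, -9) = 9

Propagation after the edit:
  t1: runs — a1 [5, -3, -3, 3, 1]->[0, 2, -1]; result 1.
  t4: runs — t1 3->1; result -9 (same value as before).
  t8: checked — values it read are unchanged (t4 unchanged); reused cached 9 without running.
  t10: checked — values it read are unchanged (t8 unchanged); reused cached -9 without running.
  t12: checked — values it read are unchanged (t4 unchanged, t7 unchanged); reused cached -17 without running.
  t13: checked — values it read are unchanged (t10 unchanged); reused cached 9 without running.
  t14: checked — values it read are unchanged (t12 unchanged, t13 unchanged); reused cached 9 without running.
  t15: checked — values it read are unchanged (t12 unchanged, a7 unchanged); reused cached -9 without running.
  t16: checked — values it read are unchanged (t13 unchanged, t14 unchanged); reused cached 0 without running.
  t17: checked — values it read are unchanged (t16 unchanged, t15 unchanged); reused cached 9 without running.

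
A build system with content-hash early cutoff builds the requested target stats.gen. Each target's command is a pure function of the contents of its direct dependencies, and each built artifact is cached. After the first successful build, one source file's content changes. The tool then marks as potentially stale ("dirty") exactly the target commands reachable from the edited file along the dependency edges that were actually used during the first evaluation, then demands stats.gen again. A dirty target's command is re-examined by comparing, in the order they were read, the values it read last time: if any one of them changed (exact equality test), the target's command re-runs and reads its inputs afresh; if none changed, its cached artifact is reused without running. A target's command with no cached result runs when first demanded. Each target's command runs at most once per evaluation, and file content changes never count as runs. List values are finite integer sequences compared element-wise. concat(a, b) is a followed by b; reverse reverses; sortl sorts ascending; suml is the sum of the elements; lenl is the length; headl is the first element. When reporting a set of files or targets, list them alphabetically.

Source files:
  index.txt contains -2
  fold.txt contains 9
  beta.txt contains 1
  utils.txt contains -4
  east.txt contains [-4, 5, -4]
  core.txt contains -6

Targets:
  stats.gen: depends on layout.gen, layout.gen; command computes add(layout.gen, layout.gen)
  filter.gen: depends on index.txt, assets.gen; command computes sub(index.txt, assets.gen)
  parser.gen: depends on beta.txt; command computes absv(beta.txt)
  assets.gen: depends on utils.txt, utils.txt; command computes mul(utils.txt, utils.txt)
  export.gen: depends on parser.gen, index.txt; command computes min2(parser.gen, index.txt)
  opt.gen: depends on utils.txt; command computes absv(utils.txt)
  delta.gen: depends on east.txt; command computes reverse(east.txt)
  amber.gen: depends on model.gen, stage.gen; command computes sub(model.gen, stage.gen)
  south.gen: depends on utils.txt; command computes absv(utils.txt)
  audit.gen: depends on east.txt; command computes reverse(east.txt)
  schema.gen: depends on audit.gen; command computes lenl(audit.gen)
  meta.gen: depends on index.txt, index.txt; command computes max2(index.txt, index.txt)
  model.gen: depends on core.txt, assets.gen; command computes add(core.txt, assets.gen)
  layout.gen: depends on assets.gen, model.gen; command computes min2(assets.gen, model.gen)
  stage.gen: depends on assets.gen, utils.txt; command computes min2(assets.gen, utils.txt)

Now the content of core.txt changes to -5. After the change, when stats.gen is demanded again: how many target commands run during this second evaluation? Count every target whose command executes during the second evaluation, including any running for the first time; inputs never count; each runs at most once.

First evaluation (everything demanded from the output):
  assets.gen = mul(-4, -4) = 16
  model.gen = add(-6, 16) = 10
  layout.gen = min2(16, 10) = 10
  stats.gen = add(10, 10) = 20

Propagation after the edit:
  model.gen: runs — core.txt -6->-5; result 11.
  layout.gen: runs — model.gen 10->11; result 11.
  stats.gen: runs — layout.gen 10->11; layout.gen 10->11; result 22.

Target commands that run: layout.gen, model.gen, stats.gen — 3 in total.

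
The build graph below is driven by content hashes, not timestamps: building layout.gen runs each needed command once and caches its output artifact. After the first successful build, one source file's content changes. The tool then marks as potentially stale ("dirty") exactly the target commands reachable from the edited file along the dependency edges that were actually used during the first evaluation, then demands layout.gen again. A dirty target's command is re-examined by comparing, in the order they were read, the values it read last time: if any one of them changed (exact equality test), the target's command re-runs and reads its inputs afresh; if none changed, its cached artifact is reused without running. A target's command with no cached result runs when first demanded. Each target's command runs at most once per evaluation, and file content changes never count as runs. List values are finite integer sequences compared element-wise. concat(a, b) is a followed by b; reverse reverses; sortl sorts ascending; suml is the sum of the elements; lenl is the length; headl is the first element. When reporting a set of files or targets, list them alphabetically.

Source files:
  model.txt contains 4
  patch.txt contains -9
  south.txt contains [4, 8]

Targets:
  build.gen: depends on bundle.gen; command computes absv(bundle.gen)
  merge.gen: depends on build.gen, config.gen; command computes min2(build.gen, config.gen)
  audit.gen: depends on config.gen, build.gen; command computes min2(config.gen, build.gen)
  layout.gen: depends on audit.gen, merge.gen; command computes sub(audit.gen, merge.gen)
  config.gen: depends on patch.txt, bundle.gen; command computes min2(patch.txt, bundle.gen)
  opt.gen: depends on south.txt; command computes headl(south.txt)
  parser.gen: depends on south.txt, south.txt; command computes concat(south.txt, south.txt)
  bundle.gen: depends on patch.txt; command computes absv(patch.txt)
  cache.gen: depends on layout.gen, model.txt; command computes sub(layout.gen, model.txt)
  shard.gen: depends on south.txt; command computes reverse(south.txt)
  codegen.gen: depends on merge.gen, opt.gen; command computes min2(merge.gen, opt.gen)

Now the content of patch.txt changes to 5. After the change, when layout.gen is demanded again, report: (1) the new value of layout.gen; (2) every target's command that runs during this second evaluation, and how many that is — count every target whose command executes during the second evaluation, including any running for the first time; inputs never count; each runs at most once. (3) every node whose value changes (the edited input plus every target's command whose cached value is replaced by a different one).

Initial pass — values computed on the first demand:
  bundle.gen = absv(-9) = 9
  build.gen = absv(9) = 9
  config.gen = min2(-9, 9) = -9
  audit.gen = min2(-9, 9) = -9
  merge.gen = min2(9, -9) = -9
  layout.gen = sub(-9, -9) = 0

Second demand — change propagation:
  bundle.gen: re-runs because patch.txt -9->5; new result 5.
  build.gen: re-runs because bundle.gen 9->5; new result 5.
  config.gen: re-runs because patch.txt -9->5; bundle.gen 9->5; new result 5.
  audit.gen: re-runs because config.gen -9->5; build.gen 9->5; new result 5.
  merge.gen: re-runs because build.gen 9->5; config.gen -9->5; new result 5.
  layout.gen: re-runs because audit.gen -9->5; merge.gen -9->5; new result 0 (unchanged).

layout.gen now evaluates to 0.
Run set: audit.gen, build.gen, bundle.gen, config.gen, layout.gen, merge.gen (6 run).
Changed values: audit.gen, build.gen, bundle.gen, config.gen, merge.gen, patch.txt.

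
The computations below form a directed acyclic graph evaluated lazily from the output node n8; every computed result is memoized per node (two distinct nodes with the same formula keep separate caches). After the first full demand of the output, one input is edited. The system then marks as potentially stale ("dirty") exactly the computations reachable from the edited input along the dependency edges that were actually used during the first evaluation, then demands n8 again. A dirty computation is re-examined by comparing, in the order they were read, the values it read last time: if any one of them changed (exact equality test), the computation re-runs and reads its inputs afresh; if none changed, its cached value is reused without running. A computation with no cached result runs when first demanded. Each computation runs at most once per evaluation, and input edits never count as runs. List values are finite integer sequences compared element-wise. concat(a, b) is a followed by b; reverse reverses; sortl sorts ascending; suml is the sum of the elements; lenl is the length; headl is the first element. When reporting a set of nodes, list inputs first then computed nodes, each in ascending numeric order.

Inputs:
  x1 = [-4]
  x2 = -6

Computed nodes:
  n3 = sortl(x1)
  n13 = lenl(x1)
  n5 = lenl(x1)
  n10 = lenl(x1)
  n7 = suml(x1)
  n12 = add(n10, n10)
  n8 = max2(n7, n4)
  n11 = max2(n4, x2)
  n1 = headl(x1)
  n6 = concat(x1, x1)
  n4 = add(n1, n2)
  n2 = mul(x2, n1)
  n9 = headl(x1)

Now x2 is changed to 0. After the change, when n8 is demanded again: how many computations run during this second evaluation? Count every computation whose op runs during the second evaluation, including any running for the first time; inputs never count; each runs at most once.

First demand of the output computes:
  n1 = headl([-4]) = -4
  n2 = mul(-6, -4) = 24
  n4 = add(-4, 24) = 20
  n7 = suml([-4]) = -4
  n8 = max2(-4, 20) = 20

After the edit, cleaning proceeds:
  n2: a read changed (x2 -6->0) — executes, giving 0.
  n4: a read changed (n2 24->0) — executes, giving -4.
  n8: a read changed (n4 20->-4) — executes, giving -4.

3 computations run: n2, n4, n8.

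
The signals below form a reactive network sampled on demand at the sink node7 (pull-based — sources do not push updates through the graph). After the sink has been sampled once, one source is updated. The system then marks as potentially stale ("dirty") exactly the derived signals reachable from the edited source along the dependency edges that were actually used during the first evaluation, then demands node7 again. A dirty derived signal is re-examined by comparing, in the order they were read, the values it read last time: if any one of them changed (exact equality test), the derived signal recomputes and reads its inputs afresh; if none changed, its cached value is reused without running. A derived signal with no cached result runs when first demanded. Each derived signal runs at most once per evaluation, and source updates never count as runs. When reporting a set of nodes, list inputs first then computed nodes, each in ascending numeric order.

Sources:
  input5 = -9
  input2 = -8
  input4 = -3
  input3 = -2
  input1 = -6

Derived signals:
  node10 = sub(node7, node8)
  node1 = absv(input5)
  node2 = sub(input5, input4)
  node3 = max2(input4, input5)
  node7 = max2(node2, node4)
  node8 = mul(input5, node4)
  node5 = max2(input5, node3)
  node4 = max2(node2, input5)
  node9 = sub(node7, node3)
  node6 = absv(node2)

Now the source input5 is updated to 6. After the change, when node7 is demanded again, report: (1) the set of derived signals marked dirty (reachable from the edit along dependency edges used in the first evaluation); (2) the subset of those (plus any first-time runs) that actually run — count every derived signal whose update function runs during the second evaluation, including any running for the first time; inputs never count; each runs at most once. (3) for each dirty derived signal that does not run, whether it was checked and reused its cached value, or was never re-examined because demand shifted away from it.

Initial pass — values computed on the first demand:
  node2 = sub(-9, -3) = -6
  node4 = max2(-6, -9) = -6
  node7 = max2(-6, -6) = -6

Second demand — change propagation:
  node2: re-runs because input5 -9->6; new result 9.
  node4: re-runs because node2 -6->9; input5 -9->6; new result 9.
  node7: re-runs because node2 -6->9; node4 -6->9; new result 9.

Dirty set: node2, node4, node7.
Run set: node2, node4, node7 (3 run).
All dirty derived signals ended up running.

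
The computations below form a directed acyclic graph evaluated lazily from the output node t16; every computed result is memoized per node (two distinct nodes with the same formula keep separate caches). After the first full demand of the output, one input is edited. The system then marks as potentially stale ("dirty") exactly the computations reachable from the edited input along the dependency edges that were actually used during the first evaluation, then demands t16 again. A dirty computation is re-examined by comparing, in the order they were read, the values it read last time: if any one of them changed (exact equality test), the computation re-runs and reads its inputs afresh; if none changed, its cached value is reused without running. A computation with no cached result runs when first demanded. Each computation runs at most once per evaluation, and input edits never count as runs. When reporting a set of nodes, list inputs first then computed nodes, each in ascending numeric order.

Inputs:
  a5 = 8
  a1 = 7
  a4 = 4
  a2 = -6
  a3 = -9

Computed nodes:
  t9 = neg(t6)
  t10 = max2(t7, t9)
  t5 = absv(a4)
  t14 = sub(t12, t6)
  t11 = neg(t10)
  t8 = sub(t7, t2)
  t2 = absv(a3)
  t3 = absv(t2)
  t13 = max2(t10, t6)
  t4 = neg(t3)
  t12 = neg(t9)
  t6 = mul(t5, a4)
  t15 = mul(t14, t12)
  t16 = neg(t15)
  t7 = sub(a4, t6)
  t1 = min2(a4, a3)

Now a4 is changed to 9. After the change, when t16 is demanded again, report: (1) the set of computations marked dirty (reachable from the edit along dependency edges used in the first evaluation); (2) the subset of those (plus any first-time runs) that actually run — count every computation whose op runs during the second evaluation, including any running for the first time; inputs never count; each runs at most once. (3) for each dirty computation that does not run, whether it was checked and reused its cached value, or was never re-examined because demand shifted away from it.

The edit dirties: t5, t6, t9, t12, t14, t15, t16.
6 computations run: t5, t6, t9, t12, t14, t15.
Cache hits after checking: t16.
Note where the cutoff bites: t16 is checked, finds nothing changed, and keeps its cache.

First demand of the output computes:
  t5 = absv(4) = 4
  t6 = mul(4, 4) = 16
  t9 = neg(16) = -16
  t12 = neg(-16) = 16
  t14 = sub(16, 16) = 0
  t15 = mul(0, 16) = 0
  t16 = neg(0) = 0

After the edit, cleaning proceeds:
  t5: a read changed (a4 4->9) — executes, giving 9.
  t6: a read changed (t5 4->9; a4 4->9) — executes, giving 81.
  t9: a read changed (t6 16->81) — executes, giving -81.
  t12: a read changed (t9 -16->-81) — executes, giving 81.
  t14: a read changed (t12 16->81; t6 16->81) — executes, giving 0 — identical to its old value.
  t15: a read changed (t12 16->81) — executes, giving 0 — identical to its old value.
  t16: dirty, but its reads are unchanged (t15 unchanged); cached 0 stands.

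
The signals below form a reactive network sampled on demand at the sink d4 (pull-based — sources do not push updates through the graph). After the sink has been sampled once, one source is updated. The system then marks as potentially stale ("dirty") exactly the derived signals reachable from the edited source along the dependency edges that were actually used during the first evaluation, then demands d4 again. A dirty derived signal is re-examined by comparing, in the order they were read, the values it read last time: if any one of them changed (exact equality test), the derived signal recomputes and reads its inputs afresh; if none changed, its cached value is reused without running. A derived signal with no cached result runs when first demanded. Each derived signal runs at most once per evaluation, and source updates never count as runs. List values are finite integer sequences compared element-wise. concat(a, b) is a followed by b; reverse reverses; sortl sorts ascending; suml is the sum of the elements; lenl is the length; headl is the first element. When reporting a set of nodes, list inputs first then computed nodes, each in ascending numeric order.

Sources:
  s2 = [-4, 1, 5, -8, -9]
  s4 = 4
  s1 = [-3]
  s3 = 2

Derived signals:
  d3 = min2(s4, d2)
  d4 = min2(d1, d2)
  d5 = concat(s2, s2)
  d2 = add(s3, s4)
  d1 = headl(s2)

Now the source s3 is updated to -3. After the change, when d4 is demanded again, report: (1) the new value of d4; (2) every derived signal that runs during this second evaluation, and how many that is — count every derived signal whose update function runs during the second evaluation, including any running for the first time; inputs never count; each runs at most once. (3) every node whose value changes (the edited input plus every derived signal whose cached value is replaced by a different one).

d4 now evaluates to -4.
Run set: d2, d4 (2 run).
Changed values: s3, d2.

Initial pass — values computed on the first demand:
  d1 = headl([-4, 1, 5, -8, -9]) = -4
  d2 = add(2, 4) = 6
  d4 = min2(-4, 6) = -4

Second demand — change propagation:
  d2: re-runs because s3 2->-3; new result 1.
  d4: re-runs because d2 6->1; new result -4 (unchanged).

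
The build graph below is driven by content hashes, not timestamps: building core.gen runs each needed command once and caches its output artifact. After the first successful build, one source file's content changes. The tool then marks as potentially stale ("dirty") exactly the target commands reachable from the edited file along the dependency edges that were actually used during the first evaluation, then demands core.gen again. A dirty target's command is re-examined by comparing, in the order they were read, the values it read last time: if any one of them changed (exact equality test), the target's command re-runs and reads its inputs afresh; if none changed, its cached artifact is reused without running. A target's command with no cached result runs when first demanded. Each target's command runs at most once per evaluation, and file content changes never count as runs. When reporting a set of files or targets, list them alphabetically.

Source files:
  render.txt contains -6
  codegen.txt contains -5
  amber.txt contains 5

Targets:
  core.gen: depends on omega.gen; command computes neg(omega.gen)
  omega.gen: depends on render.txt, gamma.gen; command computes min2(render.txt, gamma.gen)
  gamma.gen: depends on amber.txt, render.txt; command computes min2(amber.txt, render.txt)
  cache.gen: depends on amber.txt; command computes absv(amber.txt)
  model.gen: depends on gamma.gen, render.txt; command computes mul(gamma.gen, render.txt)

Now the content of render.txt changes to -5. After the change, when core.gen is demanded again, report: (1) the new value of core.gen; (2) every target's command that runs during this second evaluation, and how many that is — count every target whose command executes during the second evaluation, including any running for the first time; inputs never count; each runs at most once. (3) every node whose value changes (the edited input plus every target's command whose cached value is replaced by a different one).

core.gen now evaluates to 5.
Run set: core.gen, gamma.gen, omega.gen (3 run).
Changed values: core.gen, gamma.gen, omega.gen, render.txt.

Initial pass — values computed on the first demand:
  gamma.gen = min2(5, -6) = -6
  omega.gen = min2(-6, -6) = -6
  core.gen = neg(-6) = 6

Second demand — change propagation:
  gamma.gen: re-runs because render.txt -6->-5; new result -5.
  omega.gen: re-runs because render.txt -6->-5; gamma.gen -6->-5; new result -5.
  core.gen: re-runs because omega.gen -6->-5; new result 5.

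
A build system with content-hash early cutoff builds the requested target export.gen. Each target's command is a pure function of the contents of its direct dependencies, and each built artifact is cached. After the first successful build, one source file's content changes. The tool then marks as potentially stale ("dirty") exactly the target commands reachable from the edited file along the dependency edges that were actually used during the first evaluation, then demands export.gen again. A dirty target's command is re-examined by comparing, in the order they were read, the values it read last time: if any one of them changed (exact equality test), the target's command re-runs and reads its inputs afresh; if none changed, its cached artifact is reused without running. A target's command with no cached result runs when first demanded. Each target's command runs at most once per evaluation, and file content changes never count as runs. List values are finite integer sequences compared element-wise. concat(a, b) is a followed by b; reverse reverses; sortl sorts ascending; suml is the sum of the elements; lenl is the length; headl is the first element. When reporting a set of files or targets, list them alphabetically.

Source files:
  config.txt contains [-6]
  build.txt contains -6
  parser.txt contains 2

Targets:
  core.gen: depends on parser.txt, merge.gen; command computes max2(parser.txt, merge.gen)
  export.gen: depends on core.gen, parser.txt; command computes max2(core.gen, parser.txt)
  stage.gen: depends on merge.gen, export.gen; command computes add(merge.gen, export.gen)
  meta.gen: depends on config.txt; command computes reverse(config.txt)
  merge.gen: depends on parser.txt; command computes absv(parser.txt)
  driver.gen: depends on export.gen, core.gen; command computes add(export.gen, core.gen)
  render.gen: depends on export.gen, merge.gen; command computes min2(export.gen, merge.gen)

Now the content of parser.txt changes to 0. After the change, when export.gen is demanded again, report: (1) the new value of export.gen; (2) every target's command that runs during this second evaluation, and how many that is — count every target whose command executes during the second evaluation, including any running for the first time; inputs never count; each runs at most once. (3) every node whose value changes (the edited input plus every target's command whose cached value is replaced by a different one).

First evaluation (everything demanded from the output):
  merge.gen = absv(2) = 2
  core.gen = max2(2, 2) = 2
  export.gen = max2(2, 2) = 2

Propagation after the edit:
  merge.gen: runs — parser.txt 2->0; result 0.
  core.gen: runs — parser.txt 2->0; merge.gen 2->0; result 0.
  export.gen: runs — core.gen 2->0; parser.txt 2->0; result 0.

New value of export.gen: 0.
Target commands that run: core.gen, export.gen, merge.gen — 3 in total.
Values that change: core.gen, export.gen, merge.gen, parser.txt.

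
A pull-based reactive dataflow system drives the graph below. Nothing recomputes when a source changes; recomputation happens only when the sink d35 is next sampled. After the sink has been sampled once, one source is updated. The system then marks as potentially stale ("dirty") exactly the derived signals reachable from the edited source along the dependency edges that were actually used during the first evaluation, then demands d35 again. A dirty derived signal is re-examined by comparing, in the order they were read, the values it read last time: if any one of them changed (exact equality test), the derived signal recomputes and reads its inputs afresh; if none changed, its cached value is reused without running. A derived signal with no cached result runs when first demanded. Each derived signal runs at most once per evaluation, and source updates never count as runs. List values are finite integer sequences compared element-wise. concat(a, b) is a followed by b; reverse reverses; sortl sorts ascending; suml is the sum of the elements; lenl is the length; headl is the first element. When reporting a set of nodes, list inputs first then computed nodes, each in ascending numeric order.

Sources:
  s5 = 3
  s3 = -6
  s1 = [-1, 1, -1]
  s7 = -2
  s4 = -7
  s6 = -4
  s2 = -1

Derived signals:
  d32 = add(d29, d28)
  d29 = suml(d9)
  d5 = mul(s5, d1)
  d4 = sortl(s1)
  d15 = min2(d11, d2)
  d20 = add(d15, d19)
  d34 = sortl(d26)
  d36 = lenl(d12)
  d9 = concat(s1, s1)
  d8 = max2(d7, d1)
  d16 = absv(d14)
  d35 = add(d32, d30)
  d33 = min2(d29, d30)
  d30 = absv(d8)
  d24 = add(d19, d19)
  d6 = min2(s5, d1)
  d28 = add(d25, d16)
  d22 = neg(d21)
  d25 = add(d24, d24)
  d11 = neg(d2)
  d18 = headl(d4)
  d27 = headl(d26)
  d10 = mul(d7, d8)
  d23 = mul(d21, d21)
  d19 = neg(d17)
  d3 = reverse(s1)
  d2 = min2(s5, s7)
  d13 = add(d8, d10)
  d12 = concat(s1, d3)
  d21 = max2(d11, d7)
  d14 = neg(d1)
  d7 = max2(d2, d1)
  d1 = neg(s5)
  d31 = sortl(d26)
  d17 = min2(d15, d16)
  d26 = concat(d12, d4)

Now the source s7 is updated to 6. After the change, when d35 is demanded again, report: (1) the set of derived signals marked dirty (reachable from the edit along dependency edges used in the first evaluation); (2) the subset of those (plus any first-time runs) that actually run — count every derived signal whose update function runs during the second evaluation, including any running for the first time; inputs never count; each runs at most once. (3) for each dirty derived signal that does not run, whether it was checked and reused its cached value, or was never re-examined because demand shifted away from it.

First evaluation (everything demanded from the output):
  d1 = neg(3) = -3
  d2 = min2(3, -2) = -2
  d7 = max2(-2, -3) = -2
  d8 = max2(-2, -3) = -2
  d9 = concat([-1, 1, -1], [-1, 1, -1]) = [-1, 1, -1, -1, 1, -1]
  d11 = neg(-2) = 2
  d14 = neg(-3) = 3
  d15 = min2(2, -2) = -2
  d16 = absv(3) = 3
  d17 = min2(-2, 3) = -2
  d19 = neg(-2) = 2
  d24 = add(2, 2) = 4
  d25 = add(4, 4) = 8
  d28 = add(8, 3) = 11
  d29 = suml([-1, 1, -1, -1, 1, -1]) = -2
  d30 = absv(-2) = 2
  d32 = add(-2, 11) = 9
  d35 = add(9, 2) = 11

Propagation after the edit:
  d2: runs — s7 -2->6; result 3.
  d7: runs — d2 -2->3; result 3.
  d8: runs — d7 -2->3; result 3.
  d11: runs — d2 -2->3; result -3.
  d15: runs — d11 2->-3; d2 -2->3; result -3.
  d17: runs — d15 -2->-3; result -3.
  d19: runs — d17 -2->-3; result 3.
  d24: runs — d19 2->3; d19 2->3; result 6.
  d25: runs — d24 4->6; d24 4->6; result 12.
  d28: runs — d25 8->12; result 15.
  d30: runs — d8 -2->3; result 3.
  d32: runs — d28 11->15; result 13.
  d35: runs — d32 9->13; d30 2->3; result 16.

Marked dirty: d2, d7, d8, d11, d15, d17, d19, d24, d25, d28, d30, d32, d35.
Derived signals that run: d2, d7, d8, d11, d15, d17, d19, d24, d25, d28, d30, d32, d35 — 13 in total.
Every dirty derived signal ran.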